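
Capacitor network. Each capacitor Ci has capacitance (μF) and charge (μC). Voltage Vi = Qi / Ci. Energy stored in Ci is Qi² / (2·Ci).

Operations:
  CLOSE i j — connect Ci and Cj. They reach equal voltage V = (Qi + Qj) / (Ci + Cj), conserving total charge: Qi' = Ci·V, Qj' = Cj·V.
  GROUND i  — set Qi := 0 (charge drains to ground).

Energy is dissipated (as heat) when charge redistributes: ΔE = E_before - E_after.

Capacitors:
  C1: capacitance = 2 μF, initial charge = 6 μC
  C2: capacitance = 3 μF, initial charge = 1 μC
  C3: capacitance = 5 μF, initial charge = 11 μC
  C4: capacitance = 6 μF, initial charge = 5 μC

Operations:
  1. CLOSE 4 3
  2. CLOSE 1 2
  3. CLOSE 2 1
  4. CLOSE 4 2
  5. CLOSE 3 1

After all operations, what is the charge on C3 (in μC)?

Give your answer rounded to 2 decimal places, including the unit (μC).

Answer: 7.19 μC

Derivation:
Initial: C1(2μF, Q=6μC, V=3.00V), C2(3μF, Q=1μC, V=0.33V), C3(5μF, Q=11μC, V=2.20V), C4(6μF, Q=5μC, V=0.83V)
Op 1: CLOSE 4-3: Q_total=16.00, C_total=11.00, V=1.45; Q4=8.73, Q3=7.27; dissipated=2.547
Op 2: CLOSE 1-2: Q_total=7.00, C_total=5.00, V=1.40; Q1=2.80, Q2=4.20; dissipated=4.267
Op 3: CLOSE 2-1: Q_total=7.00, C_total=5.00, V=1.40; Q2=4.20, Q1=2.80; dissipated=0.000
Op 4: CLOSE 4-2: Q_total=12.93, C_total=9.00, V=1.44; Q4=8.62, Q2=4.31; dissipated=0.003
Op 5: CLOSE 3-1: Q_total=10.07, C_total=7.00, V=1.44; Q3=7.19, Q1=2.88; dissipated=0.002
Final charges: Q1=2.88, Q2=4.31, Q3=7.19, Q4=8.62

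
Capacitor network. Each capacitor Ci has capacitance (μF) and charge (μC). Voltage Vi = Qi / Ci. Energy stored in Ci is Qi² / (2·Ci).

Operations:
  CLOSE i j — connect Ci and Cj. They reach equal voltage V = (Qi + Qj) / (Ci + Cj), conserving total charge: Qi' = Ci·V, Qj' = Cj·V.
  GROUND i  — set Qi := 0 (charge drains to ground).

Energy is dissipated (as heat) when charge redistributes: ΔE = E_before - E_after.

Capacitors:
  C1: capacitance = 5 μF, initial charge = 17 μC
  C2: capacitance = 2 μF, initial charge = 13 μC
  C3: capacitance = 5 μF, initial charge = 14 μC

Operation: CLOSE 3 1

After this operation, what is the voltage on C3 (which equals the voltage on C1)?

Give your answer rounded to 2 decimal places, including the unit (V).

Answer: 3.10 V

Derivation:
Initial: C1(5μF, Q=17μC, V=3.40V), C2(2μF, Q=13μC, V=6.50V), C3(5μF, Q=14μC, V=2.80V)
Op 1: CLOSE 3-1: Q_total=31.00, C_total=10.00, V=3.10; Q3=15.50, Q1=15.50; dissipated=0.450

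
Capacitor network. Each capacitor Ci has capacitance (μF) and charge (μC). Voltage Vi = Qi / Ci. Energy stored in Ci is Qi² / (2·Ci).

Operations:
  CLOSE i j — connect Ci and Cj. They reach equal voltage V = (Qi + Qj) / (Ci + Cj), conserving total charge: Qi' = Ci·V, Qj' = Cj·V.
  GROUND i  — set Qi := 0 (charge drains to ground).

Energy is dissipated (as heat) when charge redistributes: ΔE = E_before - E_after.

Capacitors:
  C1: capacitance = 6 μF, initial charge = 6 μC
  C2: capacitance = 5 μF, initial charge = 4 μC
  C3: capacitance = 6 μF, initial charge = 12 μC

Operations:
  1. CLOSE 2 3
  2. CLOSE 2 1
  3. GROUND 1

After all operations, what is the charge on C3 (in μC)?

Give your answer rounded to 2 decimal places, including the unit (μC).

Answer: 8.73 μC

Derivation:
Initial: C1(6μF, Q=6μC, V=1.00V), C2(5μF, Q=4μC, V=0.80V), C3(6μF, Q=12μC, V=2.00V)
Op 1: CLOSE 2-3: Q_total=16.00, C_total=11.00, V=1.45; Q2=7.27, Q3=8.73; dissipated=1.964
Op 2: CLOSE 2-1: Q_total=13.27, C_total=11.00, V=1.21; Q2=6.03, Q1=7.24; dissipated=0.282
Op 3: GROUND 1: Q1=0; energy lost=4.368
Final charges: Q1=0.00, Q2=6.03, Q3=8.73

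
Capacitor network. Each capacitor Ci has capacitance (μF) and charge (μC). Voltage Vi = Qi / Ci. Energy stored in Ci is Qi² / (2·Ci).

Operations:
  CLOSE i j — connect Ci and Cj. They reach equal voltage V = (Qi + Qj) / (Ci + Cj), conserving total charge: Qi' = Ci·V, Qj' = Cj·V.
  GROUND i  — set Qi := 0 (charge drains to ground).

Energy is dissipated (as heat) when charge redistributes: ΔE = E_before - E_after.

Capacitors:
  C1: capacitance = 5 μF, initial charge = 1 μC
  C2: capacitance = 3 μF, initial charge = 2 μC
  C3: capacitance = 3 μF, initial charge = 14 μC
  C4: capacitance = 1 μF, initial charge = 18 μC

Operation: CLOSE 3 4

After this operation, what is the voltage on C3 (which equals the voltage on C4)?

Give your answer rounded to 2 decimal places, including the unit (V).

Answer: 8.00 V

Derivation:
Initial: C1(5μF, Q=1μC, V=0.20V), C2(3μF, Q=2μC, V=0.67V), C3(3μF, Q=14μC, V=4.67V), C4(1μF, Q=18μC, V=18.00V)
Op 1: CLOSE 3-4: Q_total=32.00, C_total=4.00, V=8.00; Q3=24.00, Q4=8.00; dissipated=66.667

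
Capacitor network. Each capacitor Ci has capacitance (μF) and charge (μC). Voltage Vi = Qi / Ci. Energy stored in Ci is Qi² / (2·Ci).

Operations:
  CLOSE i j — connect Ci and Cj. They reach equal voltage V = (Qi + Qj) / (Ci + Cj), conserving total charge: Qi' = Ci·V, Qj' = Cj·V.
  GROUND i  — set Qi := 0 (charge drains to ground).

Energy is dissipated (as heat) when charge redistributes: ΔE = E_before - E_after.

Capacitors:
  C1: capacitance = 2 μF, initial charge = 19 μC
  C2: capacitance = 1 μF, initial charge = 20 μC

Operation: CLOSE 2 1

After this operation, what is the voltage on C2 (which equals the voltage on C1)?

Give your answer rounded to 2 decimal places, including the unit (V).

Initial: C1(2μF, Q=19μC, V=9.50V), C2(1μF, Q=20μC, V=20.00V)
Op 1: CLOSE 2-1: Q_total=39.00, C_total=3.00, V=13.00; Q2=13.00, Q1=26.00; dissipated=36.750

Answer: 13.00 V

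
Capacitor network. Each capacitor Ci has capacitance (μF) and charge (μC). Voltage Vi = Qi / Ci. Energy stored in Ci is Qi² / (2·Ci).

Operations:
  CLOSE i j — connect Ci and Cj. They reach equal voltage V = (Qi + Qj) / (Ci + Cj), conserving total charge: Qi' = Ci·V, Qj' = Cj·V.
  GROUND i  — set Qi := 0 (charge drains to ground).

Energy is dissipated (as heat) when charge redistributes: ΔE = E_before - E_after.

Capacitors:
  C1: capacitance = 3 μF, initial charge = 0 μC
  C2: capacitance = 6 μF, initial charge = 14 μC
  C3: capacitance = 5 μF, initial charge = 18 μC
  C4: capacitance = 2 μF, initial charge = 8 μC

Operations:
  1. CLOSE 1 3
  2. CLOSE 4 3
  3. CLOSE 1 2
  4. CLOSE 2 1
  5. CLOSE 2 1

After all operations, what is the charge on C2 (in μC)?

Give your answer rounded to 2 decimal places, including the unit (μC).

Initial: C1(3μF, Q=0μC, V=0.00V), C2(6μF, Q=14μC, V=2.33V), C3(5μF, Q=18μC, V=3.60V), C4(2μF, Q=8μC, V=4.00V)
Op 1: CLOSE 1-3: Q_total=18.00, C_total=8.00, V=2.25; Q1=6.75, Q3=11.25; dissipated=12.150
Op 2: CLOSE 4-3: Q_total=19.25, C_total=7.00, V=2.75; Q4=5.50, Q3=13.75; dissipated=2.188
Op 3: CLOSE 1-2: Q_total=20.75, C_total=9.00, V=2.31; Q1=6.92, Q2=13.83; dissipated=0.007
Op 4: CLOSE 2-1: Q_total=20.75, C_total=9.00, V=2.31; Q2=13.83, Q1=6.92; dissipated=0.000
Op 5: CLOSE 2-1: Q_total=20.75, C_total=9.00, V=2.31; Q2=13.83, Q1=6.92; dissipated=0.000
Final charges: Q1=6.92, Q2=13.83, Q3=13.75, Q4=5.50

Answer: 13.83 μC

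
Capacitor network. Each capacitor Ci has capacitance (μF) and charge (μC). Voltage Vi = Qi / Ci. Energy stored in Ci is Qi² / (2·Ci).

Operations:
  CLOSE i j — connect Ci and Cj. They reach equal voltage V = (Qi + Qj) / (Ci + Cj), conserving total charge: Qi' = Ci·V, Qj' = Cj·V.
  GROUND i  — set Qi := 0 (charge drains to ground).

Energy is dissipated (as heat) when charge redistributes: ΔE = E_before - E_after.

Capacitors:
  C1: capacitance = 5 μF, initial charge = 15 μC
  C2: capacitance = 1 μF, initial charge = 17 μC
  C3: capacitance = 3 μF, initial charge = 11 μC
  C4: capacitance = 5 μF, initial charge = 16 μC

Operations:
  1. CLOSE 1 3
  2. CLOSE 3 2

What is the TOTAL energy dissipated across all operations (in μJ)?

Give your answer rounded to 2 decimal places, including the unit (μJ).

Initial: C1(5μF, Q=15μC, V=3.00V), C2(1μF, Q=17μC, V=17.00V), C3(3μF, Q=11μC, V=3.67V), C4(5μF, Q=16μC, V=3.20V)
Op 1: CLOSE 1-3: Q_total=26.00, C_total=8.00, V=3.25; Q1=16.25, Q3=9.75; dissipated=0.417
Op 2: CLOSE 3-2: Q_total=26.75, C_total=4.00, V=6.69; Q3=20.06, Q2=6.69; dissipated=70.898
Total dissipated: 71.315 μJ

Answer: 71.32 μJ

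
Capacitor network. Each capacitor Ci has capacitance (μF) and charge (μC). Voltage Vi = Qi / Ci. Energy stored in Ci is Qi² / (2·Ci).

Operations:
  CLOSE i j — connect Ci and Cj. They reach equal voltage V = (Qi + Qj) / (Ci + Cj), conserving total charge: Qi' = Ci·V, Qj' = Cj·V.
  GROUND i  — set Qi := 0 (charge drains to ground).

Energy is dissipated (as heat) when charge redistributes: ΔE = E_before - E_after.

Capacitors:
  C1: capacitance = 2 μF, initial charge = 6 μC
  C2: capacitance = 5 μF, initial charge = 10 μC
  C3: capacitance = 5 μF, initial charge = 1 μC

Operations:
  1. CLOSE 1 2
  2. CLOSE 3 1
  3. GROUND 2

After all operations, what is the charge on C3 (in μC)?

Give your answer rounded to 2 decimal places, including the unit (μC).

Initial: C1(2μF, Q=6μC, V=3.00V), C2(5μF, Q=10μC, V=2.00V), C3(5μF, Q=1μC, V=0.20V)
Op 1: CLOSE 1-2: Q_total=16.00, C_total=7.00, V=2.29; Q1=4.57, Q2=11.43; dissipated=0.714
Op 2: CLOSE 3-1: Q_total=5.57, C_total=7.00, V=0.80; Q3=3.98, Q1=1.59; dissipated=3.107
Op 3: GROUND 2: Q2=0; energy lost=13.061
Final charges: Q1=1.59, Q2=0.00, Q3=3.98

Answer: 3.98 μC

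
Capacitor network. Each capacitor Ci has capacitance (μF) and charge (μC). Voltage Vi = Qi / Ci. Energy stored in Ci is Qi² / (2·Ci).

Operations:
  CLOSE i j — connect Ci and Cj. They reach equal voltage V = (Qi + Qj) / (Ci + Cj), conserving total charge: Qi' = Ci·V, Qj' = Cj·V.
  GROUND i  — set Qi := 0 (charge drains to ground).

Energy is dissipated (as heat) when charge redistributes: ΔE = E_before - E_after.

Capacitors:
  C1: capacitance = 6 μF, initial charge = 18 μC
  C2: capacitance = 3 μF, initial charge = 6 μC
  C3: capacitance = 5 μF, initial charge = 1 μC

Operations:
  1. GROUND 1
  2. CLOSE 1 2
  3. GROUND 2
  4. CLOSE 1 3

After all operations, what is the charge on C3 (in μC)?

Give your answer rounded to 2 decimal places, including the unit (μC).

Answer: 2.27 μC

Derivation:
Initial: C1(6μF, Q=18μC, V=3.00V), C2(3μF, Q=6μC, V=2.00V), C3(5μF, Q=1μC, V=0.20V)
Op 1: GROUND 1: Q1=0; energy lost=27.000
Op 2: CLOSE 1-2: Q_total=6.00, C_total=9.00, V=0.67; Q1=4.00, Q2=2.00; dissipated=4.000
Op 3: GROUND 2: Q2=0; energy lost=0.667
Op 4: CLOSE 1-3: Q_total=5.00, C_total=11.00, V=0.45; Q1=2.73, Q3=2.27; dissipated=0.297
Final charges: Q1=2.73, Q2=0.00, Q3=2.27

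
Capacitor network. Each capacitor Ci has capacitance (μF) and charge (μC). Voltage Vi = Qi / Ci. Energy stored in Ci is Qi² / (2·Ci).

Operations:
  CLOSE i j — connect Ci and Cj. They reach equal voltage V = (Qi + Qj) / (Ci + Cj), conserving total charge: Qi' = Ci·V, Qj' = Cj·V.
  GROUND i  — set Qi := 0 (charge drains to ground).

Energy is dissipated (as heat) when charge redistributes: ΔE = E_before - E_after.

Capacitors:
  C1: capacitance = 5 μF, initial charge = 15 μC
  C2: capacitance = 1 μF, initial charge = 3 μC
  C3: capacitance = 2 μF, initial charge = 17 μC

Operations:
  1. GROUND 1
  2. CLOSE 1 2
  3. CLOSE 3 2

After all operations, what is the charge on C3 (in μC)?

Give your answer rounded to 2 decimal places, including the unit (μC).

Initial: C1(5μF, Q=15μC, V=3.00V), C2(1μF, Q=3μC, V=3.00V), C3(2μF, Q=17μC, V=8.50V)
Op 1: GROUND 1: Q1=0; energy lost=22.500
Op 2: CLOSE 1-2: Q_total=3.00, C_total=6.00, V=0.50; Q1=2.50, Q2=0.50; dissipated=3.750
Op 3: CLOSE 3-2: Q_total=17.50, C_total=3.00, V=5.83; Q3=11.67, Q2=5.83; dissipated=21.333
Final charges: Q1=2.50, Q2=5.83, Q3=11.67

Answer: 11.67 μC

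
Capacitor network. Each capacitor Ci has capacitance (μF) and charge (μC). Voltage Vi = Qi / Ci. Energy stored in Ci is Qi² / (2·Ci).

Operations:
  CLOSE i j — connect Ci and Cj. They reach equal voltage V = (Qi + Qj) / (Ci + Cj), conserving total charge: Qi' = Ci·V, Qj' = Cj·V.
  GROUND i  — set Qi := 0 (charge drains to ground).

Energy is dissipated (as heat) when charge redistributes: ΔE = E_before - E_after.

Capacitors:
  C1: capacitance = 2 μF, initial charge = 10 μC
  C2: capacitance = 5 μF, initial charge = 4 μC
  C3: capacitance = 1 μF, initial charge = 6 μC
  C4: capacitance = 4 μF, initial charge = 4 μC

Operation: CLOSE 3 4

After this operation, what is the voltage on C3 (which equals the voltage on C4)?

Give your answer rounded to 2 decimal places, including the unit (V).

Answer: 2.00 V

Derivation:
Initial: C1(2μF, Q=10μC, V=5.00V), C2(5μF, Q=4μC, V=0.80V), C3(1μF, Q=6μC, V=6.00V), C4(4μF, Q=4μC, V=1.00V)
Op 1: CLOSE 3-4: Q_total=10.00, C_total=5.00, V=2.00; Q3=2.00, Q4=8.00; dissipated=10.000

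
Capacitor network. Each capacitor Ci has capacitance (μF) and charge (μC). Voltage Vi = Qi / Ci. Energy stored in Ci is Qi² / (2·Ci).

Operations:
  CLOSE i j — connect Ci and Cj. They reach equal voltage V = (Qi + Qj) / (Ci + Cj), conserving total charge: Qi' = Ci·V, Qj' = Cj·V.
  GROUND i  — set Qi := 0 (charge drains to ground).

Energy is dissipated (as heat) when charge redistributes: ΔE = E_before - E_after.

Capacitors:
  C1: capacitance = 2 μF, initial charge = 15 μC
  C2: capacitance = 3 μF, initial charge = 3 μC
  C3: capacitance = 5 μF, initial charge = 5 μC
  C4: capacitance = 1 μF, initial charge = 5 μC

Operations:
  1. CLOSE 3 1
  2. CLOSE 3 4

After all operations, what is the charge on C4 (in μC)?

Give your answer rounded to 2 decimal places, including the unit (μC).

Initial: C1(2μF, Q=15μC, V=7.50V), C2(3μF, Q=3μC, V=1.00V), C3(5μF, Q=5μC, V=1.00V), C4(1μF, Q=5μC, V=5.00V)
Op 1: CLOSE 3-1: Q_total=20.00, C_total=7.00, V=2.86; Q3=14.29, Q1=5.71; dissipated=30.179
Op 2: CLOSE 3-4: Q_total=19.29, C_total=6.00, V=3.21; Q3=16.07, Q4=3.21; dissipated=1.913
Final charges: Q1=5.71, Q2=3.00, Q3=16.07, Q4=3.21

Answer: 3.21 μC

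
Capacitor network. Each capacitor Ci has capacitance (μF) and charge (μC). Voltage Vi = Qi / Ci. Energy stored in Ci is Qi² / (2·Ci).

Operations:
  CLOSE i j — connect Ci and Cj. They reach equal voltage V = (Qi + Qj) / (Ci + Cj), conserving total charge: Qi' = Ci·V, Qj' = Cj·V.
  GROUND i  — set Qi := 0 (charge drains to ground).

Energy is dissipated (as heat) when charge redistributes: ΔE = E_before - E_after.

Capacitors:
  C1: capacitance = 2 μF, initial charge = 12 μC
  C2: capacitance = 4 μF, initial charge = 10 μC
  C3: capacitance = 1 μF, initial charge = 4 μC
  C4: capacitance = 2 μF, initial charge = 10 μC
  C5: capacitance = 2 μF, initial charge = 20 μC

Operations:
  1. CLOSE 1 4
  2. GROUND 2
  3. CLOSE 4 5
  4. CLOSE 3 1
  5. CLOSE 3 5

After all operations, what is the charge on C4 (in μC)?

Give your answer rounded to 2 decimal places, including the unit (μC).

Answer: 15.50 μC

Derivation:
Initial: C1(2μF, Q=12μC, V=6.00V), C2(4μF, Q=10μC, V=2.50V), C3(1μF, Q=4μC, V=4.00V), C4(2μF, Q=10μC, V=5.00V), C5(2μF, Q=20μC, V=10.00V)
Op 1: CLOSE 1-4: Q_total=22.00, C_total=4.00, V=5.50; Q1=11.00, Q4=11.00; dissipated=0.500
Op 2: GROUND 2: Q2=0; energy lost=12.500
Op 3: CLOSE 4-5: Q_total=31.00, C_total=4.00, V=7.75; Q4=15.50, Q5=15.50; dissipated=10.125
Op 4: CLOSE 3-1: Q_total=15.00, C_total=3.00, V=5.00; Q3=5.00, Q1=10.00; dissipated=0.750
Op 5: CLOSE 3-5: Q_total=20.50, C_total=3.00, V=6.83; Q3=6.83, Q5=13.67; dissipated=2.521
Final charges: Q1=10.00, Q2=0.00, Q3=6.83, Q4=15.50, Q5=13.67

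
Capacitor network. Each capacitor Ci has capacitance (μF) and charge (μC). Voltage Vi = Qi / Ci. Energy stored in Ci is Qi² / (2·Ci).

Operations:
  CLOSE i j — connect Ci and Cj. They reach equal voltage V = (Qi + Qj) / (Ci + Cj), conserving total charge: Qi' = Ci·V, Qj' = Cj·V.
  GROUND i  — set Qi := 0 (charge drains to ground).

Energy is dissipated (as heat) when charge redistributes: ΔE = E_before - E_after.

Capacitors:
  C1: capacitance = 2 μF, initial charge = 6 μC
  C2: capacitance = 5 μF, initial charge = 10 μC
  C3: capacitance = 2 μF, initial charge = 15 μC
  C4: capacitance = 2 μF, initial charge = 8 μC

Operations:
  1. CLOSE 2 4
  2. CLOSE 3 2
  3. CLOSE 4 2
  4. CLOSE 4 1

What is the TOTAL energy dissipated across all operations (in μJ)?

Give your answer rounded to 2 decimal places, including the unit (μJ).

Answer: 21.79 μJ

Derivation:
Initial: C1(2μF, Q=6μC, V=3.00V), C2(5μF, Q=10μC, V=2.00V), C3(2μF, Q=15μC, V=7.50V), C4(2μF, Q=8μC, V=4.00V)
Op 1: CLOSE 2-4: Q_total=18.00, C_total=7.00, V=2.57; Q2=12.86, Q4=5.14; dissipated=2.857
Op 2: CLOSE 3-2: Q_total=27.86, C_total=7.00, V=3.98; Q3=7.96, Q2=19.90; dissipated=17.351
Op 3: CLOSE 4-2: Q_total=25.04, C_total=7.00, V=3.58; Q4=7.15, Q2=17.89; dissipated=1.416
Op 4: CLOSE 4-1: Q_total=13.15, C_total=4.00, V=3.29; Q4=6.58, Q1=6.58; dissipated=0.167
Total dissipated: 21.791 μJ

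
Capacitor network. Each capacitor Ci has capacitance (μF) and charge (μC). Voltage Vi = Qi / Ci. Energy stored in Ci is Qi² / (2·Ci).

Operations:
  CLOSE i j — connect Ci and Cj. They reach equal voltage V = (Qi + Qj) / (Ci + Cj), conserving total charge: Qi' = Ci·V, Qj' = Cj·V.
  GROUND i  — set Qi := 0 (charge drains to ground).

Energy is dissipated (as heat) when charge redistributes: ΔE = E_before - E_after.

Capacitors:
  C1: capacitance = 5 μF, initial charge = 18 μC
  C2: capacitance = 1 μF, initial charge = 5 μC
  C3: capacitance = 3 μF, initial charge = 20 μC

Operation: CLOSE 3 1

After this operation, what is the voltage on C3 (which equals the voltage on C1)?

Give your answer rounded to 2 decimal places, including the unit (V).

Initial: C1(5μF, Q=18μC, V=3.60V), C2(1μF, Q=5μC, V=5.00V), C3(3μF, Q=20μC, V=6.67V)
Op 1: CLOSE 3-1: Q_total=38.00, C_total=8.00, V=4.75; Q3=14.25, Q1=23.75; dissipated=8.817

Answer: 4.75 V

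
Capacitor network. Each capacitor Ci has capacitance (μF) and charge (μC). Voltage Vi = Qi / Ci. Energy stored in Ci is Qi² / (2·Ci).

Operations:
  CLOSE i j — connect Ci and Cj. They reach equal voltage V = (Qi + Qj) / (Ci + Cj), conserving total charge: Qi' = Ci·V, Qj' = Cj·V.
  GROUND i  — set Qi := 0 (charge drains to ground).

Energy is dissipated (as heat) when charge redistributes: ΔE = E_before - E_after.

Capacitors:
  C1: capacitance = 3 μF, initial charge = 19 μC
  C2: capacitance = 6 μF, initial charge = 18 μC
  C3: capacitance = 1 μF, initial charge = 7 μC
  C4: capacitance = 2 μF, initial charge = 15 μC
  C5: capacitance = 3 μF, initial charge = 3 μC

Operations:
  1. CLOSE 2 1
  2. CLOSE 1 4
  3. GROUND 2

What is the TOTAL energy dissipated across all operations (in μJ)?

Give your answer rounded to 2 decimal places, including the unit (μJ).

Answer: 68.71 μJ

Derivation:
Initial: C1(3μF, Q=19μC, V=6.33V), C2(6μF, Q=18μC, V=3.00V), C3(1μF, Q=7μC, V=7.00V), C4(2μF, Q=15μC, V=7.50V), C5(3μF, Q=3μC, V=1.00V)
Op 1: CLOSE 2-1: Q_total=37.00, C_total=9.00, V=4.11; Q2=24.67, Q1=12.33; dissipated=11.111
Op 2: CLOSE 1-4: Q_total=27.33, C_total=5.00, V=5.47; Q1=16.40, Q4=10.93; dissipated=6.891
Op 3: GROUND 2: Q2=0; energy lost=50.704
Total dissipated: 68.706 μJ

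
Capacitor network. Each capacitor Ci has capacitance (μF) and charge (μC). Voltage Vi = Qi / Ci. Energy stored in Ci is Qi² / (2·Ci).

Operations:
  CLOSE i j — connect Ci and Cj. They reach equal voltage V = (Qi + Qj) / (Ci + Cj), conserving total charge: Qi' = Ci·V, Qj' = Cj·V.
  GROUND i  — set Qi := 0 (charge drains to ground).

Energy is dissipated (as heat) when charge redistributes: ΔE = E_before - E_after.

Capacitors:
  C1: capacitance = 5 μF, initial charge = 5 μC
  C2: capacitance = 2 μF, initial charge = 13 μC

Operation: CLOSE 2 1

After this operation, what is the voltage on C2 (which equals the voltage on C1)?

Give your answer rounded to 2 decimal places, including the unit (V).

Initial: C1(5μF, Q=5μC, V=1.00V), C2(2μF, Q=13μC, V=6.50V)
Op 1: CLOSE 2-1: Q_total=18.00, C_total=7.00, V=2.57; Q2=5.14, Q1=12.86; dissipated=21.607

Answer: 2.57 V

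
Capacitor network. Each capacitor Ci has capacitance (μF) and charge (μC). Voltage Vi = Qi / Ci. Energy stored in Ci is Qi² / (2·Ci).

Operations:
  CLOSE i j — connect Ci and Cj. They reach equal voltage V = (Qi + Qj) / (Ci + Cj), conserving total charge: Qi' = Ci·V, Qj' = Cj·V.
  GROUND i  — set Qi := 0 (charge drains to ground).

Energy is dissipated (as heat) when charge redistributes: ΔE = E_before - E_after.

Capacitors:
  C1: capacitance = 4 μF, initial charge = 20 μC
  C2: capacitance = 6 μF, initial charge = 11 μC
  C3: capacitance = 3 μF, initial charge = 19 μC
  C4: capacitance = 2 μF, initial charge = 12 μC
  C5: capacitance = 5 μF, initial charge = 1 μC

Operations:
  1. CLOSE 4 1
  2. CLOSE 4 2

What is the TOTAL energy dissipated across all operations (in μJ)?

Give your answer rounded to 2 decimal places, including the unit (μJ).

Answer: 9.85 μJ

Derivation:
Initial: C1(4μF, Q=20μC, V=5.00V), C2(6μF, Q=11μC, V=1.83V), C3(3μF, Q=19μC, V=6.33V), C4(2μF, Q=12μC, V=6.00V), C5(5μF, Q=1μC, V=0.20V)
Op 1: CLOSE 4-1: Q_total=32.00, C_total=6.00, V=5.33; Q4=10.67, Q1=21.33; dissipated=0.667
Op 2: CLOSE 4-2: Q_total=21.67, C_total=8.00, V=2.71; Q4=5.42, Q2=16.25; dissipated=9.188
Total dissipated: 9.854 μJ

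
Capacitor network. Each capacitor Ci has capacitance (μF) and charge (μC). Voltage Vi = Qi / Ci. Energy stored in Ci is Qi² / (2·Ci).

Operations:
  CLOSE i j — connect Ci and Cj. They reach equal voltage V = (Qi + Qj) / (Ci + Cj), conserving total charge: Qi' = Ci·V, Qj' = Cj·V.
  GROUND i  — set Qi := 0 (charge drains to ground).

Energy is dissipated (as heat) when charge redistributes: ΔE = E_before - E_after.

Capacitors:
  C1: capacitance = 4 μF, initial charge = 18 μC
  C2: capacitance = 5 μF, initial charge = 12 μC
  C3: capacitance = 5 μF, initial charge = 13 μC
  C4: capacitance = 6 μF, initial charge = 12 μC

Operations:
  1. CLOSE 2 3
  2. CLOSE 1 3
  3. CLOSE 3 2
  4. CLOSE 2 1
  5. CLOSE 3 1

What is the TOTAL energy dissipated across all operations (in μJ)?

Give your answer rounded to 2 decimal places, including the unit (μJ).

Answer: 5.74 μJ

Derivation:
Initial: C1(4μF, Q=18μC, V=4.50V), C2(5μF, Q=12μC, V=2.40V), C3(5μF, Q=13μC, V=2.60V), C4(6μF, Q=12μC, V=2.00V)
Op 1: CLOSE 2-3: Q_total=25.00, C_total=10.00, V=2.50; Q2=12.50, Q3=12.50; dissipated=0.050
Op 2: CLOSE 1-3: Q_total=30.50, C_total=9.00, V=3.39; Q1=13.56, Q3=16.94; dissipated=4.444
Op 3: CLOSE 3-2: Q_total=29.44, C_total=10.00, V=2.94; Q3=14.72, Q2=14.72; dissipated=0.988
Op 4: CLOSE 2-1: Q_total=28.28, C_total=9.00, V=3.14; Q2=15.71, Q1=12.57; dissipated=0.219
Op 5: CLOSE 3-1: Q_total=27.29, C_total=9.00, V=3.03; Q3=15.16, Q1=12.13; dissipated=0.043
Total dissipated: 5.745 μJ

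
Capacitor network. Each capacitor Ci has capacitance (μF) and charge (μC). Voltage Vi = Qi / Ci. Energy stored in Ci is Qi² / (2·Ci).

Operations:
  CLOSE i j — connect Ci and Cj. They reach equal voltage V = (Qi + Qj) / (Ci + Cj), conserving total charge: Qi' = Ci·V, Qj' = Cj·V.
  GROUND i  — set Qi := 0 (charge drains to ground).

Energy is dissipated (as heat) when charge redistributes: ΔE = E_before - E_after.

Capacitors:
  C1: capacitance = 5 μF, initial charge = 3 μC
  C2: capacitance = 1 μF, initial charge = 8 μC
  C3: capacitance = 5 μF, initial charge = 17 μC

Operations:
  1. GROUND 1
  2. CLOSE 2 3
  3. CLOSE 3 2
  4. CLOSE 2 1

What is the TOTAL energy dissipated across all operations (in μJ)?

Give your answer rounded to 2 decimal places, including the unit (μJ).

Answer: 16.95 μJ

Derivation:
Initial: C1(5μF, Q=3μC, V=0.60V), C2(1μF, Q=8μC, V=8.00V), C3(5μF, Q=17μC, V=3.40V)
Op 1: GROUND 1: Q1=0; energy lost=0.900
Op 2: CLOSE 2-3: Q_total=25.00, C_total=6.00, V=4.17; Q2=4.17, Q3=20.83; dissipated=8.817
Op 3: CLOSE 3-2: Q_total=25.00, C_total=6.00, V=4.17; Q3=20.83, Q2=4.17; dissipated=0.000
Op 4: CLOSE 2-1: Q_total=4.17, C_total=6.00, V=0.69; Q2=0.69, Q1=3.47; dissipated=7.234
Total dissipated: 16.950 μJ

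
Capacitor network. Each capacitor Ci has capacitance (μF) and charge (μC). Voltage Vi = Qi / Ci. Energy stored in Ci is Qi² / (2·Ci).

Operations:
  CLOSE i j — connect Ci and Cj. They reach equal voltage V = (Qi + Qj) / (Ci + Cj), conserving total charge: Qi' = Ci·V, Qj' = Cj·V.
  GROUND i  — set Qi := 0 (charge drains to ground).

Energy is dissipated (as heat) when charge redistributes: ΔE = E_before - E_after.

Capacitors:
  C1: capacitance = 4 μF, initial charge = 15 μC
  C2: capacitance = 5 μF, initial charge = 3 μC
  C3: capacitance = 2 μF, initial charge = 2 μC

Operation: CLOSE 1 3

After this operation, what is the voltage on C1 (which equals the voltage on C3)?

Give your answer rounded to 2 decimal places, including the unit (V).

Answer: 2.83 V

Derivation:
Initial: C1(4μF, Q=15μC, V=3.75V), C2(5μF, Q=3μC, V=0.60V), C3(2μF, Q=2μC, V=1.00V)
Op 1: CLOSE 1-3: Q_total=17.00, C_total=6.00, V=2.83; Q1=11.33, Q3=5.67; dissipated=5.042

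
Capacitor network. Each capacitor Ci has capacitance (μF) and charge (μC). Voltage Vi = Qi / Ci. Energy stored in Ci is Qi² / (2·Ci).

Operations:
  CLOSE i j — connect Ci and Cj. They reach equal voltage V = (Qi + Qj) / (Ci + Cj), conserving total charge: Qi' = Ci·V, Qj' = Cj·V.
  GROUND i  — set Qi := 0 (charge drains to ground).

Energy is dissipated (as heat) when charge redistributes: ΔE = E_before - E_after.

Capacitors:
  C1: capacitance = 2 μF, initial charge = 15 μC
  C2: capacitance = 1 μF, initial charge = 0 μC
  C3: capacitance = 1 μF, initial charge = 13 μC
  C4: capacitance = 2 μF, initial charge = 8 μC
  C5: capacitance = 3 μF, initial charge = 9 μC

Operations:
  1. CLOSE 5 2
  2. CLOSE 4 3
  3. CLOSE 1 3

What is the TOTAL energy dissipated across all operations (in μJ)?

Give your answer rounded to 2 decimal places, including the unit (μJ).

Answer: 30.46 μJ

Derivation:
Initial: C1(2μF, Q=15μC, V=7.50V), C2(1μF, Q=0μC, V=0.00V), C3(1μF, Q=13μC, V=13.00V), C4(2μF, Q=8μC, V=4.00V), C5(3μF, Q=9μC, V=3.00V)
Op 1: CLOSE 5-2: Q_total=9.00, C_total=4.00, V=2.25; Q5=6.75, Q2=2.25; dissipated=3.375
Op 2: CLOSE 4-3: Q_total=21.00, C_total=3.00, V=7.00; Q4=14.00, Q3=7.00; dissipated=27.000
Op 3: CLOSE 1-3: Q_total=22.00, C_total=3.00, V=7.33; Q1=14.67, Q3=7.33; dissipated=0.083
Total dissipated: 30.458 μJ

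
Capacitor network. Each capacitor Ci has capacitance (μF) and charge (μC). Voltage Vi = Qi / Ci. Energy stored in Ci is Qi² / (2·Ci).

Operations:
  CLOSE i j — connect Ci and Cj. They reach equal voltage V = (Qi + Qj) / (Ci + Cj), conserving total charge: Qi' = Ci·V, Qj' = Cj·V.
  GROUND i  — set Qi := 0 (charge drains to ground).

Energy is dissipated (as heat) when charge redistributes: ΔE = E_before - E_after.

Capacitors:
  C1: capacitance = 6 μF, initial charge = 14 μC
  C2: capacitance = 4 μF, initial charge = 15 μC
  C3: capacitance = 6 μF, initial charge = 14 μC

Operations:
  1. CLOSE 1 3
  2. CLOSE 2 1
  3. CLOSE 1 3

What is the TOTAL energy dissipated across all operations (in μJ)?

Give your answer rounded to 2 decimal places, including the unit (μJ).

Answer: 2.89 μJ

Derivation:
Initial: C1(6μF, Q=14μC, V=2.33V), C2(4μF, Q=15μC, V=3.75V), C3(6μF, Q=14μC, V=2.33V)
Op 1: CLOSE 1-3: Q_total=28.00, C_total=12.00, V=2.33; Q1=14.00, Q3=14.00; dissipated=0.000
Op 2: CLOSE 2-1: Q_total=29.00, C_total=10.00, V=2.90; Q2=11.60, Q1=17.40; dissipated=2.408
Op 3: CLOSE 1-3: Q_total=31.40, C_total=12.00, V=2.62; Q1=15.70, Q3=15.70; dissipated=0.482
Total dissipated: 2.890 μJ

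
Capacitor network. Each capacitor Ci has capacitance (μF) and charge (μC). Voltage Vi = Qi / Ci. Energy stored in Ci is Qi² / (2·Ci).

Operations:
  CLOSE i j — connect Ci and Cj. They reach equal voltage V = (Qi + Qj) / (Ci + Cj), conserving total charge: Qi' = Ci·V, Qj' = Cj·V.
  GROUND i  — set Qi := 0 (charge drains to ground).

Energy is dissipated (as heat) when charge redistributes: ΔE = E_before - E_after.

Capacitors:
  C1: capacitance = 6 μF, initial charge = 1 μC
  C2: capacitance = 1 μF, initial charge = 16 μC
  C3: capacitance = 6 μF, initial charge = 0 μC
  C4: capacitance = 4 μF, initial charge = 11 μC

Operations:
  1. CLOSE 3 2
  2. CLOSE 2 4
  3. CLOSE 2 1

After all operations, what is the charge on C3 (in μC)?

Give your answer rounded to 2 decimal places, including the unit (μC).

Initial: C1(6μF, Q=1μC, V=0.17V), C2(1μF, Q=16μC, V=16.00V), C3(6μF, Q=0μC, V=0.00V), C4(4μF, Q=11μC, V=2.75V)
Op 1: CLOSE 3-2: Q_total=16.00, C_total=7.00, V=2.29; Q3=13.71, Q2=2.29; dissipated=109.714
Op 2: CLOSE 2-4: Q_total=13.29, C_total=5.00, V=2.66; Q2=2.66, Q4=10.63; dissipated=0.086
Op 3: CLOSE 2-1: Q_total=3.66, C_total=7.00, V=0.52; Q2=0.52, Q1=3.13; dissipated=2.658
Final charges: Q1=3.13, Q2=0.52, Q3=13.71, Q4=10.63

Answer: 13.71 μC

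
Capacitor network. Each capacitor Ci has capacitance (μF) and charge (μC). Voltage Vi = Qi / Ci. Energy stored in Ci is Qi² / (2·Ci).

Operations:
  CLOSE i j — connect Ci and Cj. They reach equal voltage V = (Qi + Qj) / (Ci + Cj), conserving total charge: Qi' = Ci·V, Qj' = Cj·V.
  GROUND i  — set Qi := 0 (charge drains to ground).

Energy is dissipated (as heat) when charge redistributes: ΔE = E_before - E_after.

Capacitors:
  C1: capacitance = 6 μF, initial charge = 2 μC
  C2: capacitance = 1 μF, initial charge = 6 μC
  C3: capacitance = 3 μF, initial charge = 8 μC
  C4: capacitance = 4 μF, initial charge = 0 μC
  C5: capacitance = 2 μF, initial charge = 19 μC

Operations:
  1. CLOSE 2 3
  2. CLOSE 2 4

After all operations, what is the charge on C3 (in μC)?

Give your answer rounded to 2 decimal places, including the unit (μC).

Initial: C1(6μF, Q=2μC, V=0.33V), C2(1μF, Q=6μC, V=6.00V), C3(3μF, Q=8μC, V=2.67V), C4(4μF, Q=0μC, V=0.00V), C5(2μF, Q=19μC, V=9.50V)
Op 1: CLOSE 2-3: Q_total=14.00, C_total=4.00, V=3.50; Q2=3.50, Q3=10.50; dissipated=4.167
Op 2: CLOSE 2-4: Q_total=3.50, C_total=5.00, V=0.70; Q2=0.70, Q4=2.80; dissipated=4.900
Final charges: Q1=2.00, Q2=0.70, Q3=10.50, Q4=2.80, Q5=19.00

Answer: 10.50 μC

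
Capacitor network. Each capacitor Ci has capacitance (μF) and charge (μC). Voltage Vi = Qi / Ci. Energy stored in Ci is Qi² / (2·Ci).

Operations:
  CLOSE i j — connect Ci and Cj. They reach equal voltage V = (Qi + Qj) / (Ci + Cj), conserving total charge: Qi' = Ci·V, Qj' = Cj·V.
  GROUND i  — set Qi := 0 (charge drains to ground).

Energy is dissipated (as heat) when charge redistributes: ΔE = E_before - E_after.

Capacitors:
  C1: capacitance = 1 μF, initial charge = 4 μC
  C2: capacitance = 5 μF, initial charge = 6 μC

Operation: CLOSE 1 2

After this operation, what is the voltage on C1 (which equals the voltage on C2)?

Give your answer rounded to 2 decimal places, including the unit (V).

Answer: 1.67 V

Derivation:
Initial: C1(1μF, Q=4μC, V=4.00V), C2(5μF, Q=6μC, V=1.20V)
Op 1: CLOSE 1-2: Q_total=10.00, C_total=6.00, V=1.67; Q1=1.67, Q2=8.33; dissipated=3.267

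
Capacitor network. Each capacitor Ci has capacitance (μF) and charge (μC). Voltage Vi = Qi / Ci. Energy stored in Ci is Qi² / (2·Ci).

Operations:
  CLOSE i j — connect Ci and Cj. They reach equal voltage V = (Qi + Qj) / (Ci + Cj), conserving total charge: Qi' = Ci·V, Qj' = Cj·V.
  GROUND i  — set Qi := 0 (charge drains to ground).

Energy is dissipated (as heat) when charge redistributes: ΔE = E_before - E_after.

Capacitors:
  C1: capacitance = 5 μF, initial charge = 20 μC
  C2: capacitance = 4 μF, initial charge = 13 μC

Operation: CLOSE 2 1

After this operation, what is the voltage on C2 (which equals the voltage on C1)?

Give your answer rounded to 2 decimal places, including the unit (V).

Answer: 3.67 V

Derivation:
Initial: C1(5μF, Q=20μC, V=4.00V), C2(4μF, Q=13μC, V=3.25V)
Op 1: CLOSE 2-1: Q_total=33.00, C_total=9.00, V=3.67; Q2=14.67, Q1=18.33; dissipated=0.625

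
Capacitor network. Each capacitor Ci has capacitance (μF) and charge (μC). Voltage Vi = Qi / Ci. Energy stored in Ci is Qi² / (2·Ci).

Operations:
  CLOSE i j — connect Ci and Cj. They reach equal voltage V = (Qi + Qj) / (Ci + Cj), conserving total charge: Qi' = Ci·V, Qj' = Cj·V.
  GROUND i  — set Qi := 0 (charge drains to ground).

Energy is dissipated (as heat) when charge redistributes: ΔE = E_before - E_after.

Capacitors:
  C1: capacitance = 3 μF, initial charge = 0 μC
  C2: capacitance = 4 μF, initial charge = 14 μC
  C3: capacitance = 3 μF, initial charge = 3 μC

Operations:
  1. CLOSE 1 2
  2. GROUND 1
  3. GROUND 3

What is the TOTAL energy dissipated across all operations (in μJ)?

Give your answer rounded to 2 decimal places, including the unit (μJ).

Answer: 18.00 μJ

Derivation:
Initial: C1(3μF, Q=0μC, V=0.00V), C2(4μF, Q=14μC, V=3.50V), C3(3μF, Q=3μC, V=1.00V)
Op 1: CLOSE 1-2: Q_total=14.00, C_total=7.00, V=2.00; Q1=6.00, Q2=8.00; dissipated=10.500
Op 2: GROUND 1: Q1=0; energy lost=6.000
Op 3: GROUND 3: Q3=0; energy lost=1.500
Total dissipated: 18.000 μJ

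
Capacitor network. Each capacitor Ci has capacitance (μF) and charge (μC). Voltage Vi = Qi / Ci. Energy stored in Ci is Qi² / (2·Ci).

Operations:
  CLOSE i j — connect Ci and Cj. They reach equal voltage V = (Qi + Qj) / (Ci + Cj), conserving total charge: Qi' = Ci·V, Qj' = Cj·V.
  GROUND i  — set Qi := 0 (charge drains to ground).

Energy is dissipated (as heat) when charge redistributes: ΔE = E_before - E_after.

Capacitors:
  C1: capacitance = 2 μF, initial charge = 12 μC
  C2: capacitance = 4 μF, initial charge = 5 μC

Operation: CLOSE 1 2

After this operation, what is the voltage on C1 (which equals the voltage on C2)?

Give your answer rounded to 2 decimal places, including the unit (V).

Initial: C1(2μF, Q=12μC, V=6.00V), C2(4μF, Q=5μC, V=1.25V)
Op 1: CLOSE 1-2: Q_total=17.00, C_total=6.00, V=2.83; Q1=5.67, Q2=11.33; dissipated=15.042

Answer: 2.83 V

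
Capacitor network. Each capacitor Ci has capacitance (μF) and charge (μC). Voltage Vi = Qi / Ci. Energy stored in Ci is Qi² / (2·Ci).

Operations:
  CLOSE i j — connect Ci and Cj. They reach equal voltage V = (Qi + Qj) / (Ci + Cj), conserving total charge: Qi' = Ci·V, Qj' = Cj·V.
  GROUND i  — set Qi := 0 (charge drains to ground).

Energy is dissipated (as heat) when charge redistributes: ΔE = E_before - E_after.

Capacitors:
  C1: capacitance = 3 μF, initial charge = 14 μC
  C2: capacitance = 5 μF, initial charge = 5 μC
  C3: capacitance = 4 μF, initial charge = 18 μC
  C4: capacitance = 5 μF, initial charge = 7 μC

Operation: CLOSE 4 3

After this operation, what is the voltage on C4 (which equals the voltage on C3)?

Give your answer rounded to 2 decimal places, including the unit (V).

Initial: C1(3μF, Q=14μC, V=4.67V), C2(5μF, Q=5μC, V=1.00V), C3(4μF, Q=18μC, V=4.50V), C4(5μF, Q=7μC, V=1.40V)
Op 1: CLOSE 4-3: Q_total=25.00, C_total=9.00, V=2.78; Q4=13.89, Q3=11.11; dissipated=10.678

Answer: 2.78 V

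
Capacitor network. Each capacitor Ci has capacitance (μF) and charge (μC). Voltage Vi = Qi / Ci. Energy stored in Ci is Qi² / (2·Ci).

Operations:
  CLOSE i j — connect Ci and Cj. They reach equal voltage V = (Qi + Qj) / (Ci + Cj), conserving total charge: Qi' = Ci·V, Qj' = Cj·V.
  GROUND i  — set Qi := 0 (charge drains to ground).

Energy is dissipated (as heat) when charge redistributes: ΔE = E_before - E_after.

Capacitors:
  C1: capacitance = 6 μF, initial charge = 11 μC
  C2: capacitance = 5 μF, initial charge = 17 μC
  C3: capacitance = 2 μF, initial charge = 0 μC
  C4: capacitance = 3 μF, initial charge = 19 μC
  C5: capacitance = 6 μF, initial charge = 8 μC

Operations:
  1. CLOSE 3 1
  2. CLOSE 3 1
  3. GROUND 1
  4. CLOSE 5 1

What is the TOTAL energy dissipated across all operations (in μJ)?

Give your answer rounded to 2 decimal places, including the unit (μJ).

Answer: 10.86 μJ

Derivation:
Initial: C1(6μF, Q=11μC, V=1.83V), C2(5μF, Q=17μC, V=3.40V), C3(2μF, Q=0μC, V=0.00V), C4(3μF, Q=19μC, V=6.33V), C5(6μF, Q=8μC, V=1.33V)
Op 1: CLOSE 3-1: Q_total=11.00, C_total=8.00, V=1.38; Q3=2.75, Q1=8.25; dissipated=2.521
Op 2: CLOSE 3-1: Q_total=11.00, C_total=8.00, V=1.38; Q3=2.75, Q1=8.25; dissipated=0.000
Op 3: GROUND 1: Q1=0; energy lost=5.672
Op 4: CLOSE 5-1: Q_total=8.00, C_total=12.00, V=0.67; Q5=4.00, Q1=4.00; dissipated=2.667
Total dissipated: 10.859 μJ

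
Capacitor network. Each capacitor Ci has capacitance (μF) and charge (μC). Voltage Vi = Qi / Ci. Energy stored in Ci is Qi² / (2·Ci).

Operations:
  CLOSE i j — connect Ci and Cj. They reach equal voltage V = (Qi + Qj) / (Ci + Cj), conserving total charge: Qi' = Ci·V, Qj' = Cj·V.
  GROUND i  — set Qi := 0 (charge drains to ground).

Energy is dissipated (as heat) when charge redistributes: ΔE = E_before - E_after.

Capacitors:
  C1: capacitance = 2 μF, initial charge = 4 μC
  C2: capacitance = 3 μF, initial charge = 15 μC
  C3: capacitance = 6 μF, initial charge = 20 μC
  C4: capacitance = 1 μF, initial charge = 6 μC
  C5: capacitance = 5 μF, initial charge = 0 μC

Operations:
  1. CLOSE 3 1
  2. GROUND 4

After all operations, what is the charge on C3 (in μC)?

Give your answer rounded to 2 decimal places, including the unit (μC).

Initial: C1(2μF, Q=4μC, V=2.00V), C2(3μF, Q=15μC, V=5.00V), C3(6μF, Q=20μC, V=3.33V), C4(1μF, Q=6μC, V=6.00V), C5(5μF, Q=0μC, V=0.00V)
Op 1: CLOSE 3-1: Q_total=24.00, C_total=8.00, V=3.00; Q3=18.00, Q1=6.00; dissipated=1.333
Op 2: GROUND 4: Q4=0; energy lost=18.000
Final charges: Q1=6.00, Q2=15.00, Q3=18.00, Q4=0.00, Q5=0.00

Answer: 18.00 μC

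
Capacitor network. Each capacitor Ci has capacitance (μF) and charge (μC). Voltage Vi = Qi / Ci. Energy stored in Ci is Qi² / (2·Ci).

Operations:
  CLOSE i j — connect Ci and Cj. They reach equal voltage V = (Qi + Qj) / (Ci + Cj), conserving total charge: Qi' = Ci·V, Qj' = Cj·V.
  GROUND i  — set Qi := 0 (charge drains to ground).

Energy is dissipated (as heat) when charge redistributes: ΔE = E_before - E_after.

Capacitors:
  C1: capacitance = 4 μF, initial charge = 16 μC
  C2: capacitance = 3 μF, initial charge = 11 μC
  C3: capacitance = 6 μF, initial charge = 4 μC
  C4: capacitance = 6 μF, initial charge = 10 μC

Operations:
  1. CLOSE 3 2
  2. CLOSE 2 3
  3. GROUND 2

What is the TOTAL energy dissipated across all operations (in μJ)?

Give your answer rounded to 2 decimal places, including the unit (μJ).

Answer: 13.17 μJ

Derivation:
Initial: C1(4μF, Q=16μC, V=4.00V), C2(3μF, Q=11μC, V=3.67V), C3(6μF, Q=4μC, V=0.67V), C4(6μF, Q=10μC, V=1.67V)
Op 1: CLOSE 3-2: Q_total=15.00, C_total=9.00, V=1.67; Q3=10.00, Q2=5.00; dissipated=9.000
Op 2: CLOSE 2-3: Q_total=15.00, C_total=9.00, V=1.67; Q2=5.00, Q3=10.00; dissipated=0.000
Op 3: GROUND 2: Q2=0; energy lost=4.167
Total dissipated: 13.167 μJ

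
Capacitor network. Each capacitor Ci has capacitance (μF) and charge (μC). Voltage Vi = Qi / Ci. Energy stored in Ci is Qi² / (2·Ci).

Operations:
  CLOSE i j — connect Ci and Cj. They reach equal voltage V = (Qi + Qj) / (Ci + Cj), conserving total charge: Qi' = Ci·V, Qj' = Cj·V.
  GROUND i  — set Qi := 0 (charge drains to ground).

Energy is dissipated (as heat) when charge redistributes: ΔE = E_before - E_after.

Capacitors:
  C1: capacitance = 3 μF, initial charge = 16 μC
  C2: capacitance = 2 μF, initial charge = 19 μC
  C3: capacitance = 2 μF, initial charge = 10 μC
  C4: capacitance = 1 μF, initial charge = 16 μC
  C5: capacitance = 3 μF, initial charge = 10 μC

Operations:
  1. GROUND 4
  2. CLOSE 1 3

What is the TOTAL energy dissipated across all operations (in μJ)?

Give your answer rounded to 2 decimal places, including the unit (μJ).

Initial: C1(3μF, Q=16μC, V=5.33V), C2(2μF, Q=19μC, V=9.50V), C3(2μF, Q=10μC, V=5.00V), C4(1μF, Q=16μC, V=16.00V), C5(3μF, Q=10μC, V=3.33V)
Op 1: GROUND 4: Q4=0; energy lost=128.000
Op 2: CLOSE 1-3: Q_total=26.00, C_total=5.00, V=5.20; Q1=15.60, Q3=10.40; dissipated=0.067
Total dissipated: 128.067 μJ

Answer: 128.07 μJ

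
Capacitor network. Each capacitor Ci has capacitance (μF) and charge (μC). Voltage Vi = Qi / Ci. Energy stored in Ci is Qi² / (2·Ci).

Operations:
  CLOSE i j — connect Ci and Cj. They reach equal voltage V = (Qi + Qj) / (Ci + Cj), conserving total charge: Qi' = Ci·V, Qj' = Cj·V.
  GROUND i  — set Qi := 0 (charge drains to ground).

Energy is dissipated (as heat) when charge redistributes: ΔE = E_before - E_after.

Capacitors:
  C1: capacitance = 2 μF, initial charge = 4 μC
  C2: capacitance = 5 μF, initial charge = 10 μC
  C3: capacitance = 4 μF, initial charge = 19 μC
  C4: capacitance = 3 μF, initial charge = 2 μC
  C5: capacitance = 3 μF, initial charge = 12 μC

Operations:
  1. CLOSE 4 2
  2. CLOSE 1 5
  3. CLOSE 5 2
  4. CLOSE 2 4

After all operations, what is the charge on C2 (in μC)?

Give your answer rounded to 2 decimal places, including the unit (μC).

Initial: C1(2μF, Q=4μC, V=2.00V), C2(5μF, Q=10μC, V=2.00V), C3(4μF, Q=19μC, V=4.75V), C4(3μF, Q=2μC, V=0.67V), C5(3μF, Q=12μC, V=4.00V)
Op 1: CLOSE 4-2: Q_total=12.00, C_total=8.00, V=1.50; Q4=4.50, Q2=7.50; dissipated=1.667
Op 2: CLOSE 1-5: Q_total=16.00, C_total=5.00, V=3.20; Q1=6.40, Q5=9.60; dissipated=2.400
Op 3: CLOSE 5-2: Q_total=17.10, C_total=8.00, V=2.14; Q5=6.41, Q2=10.69; dissipated=2.709
Op 4: CLOSE 2-4: Q_total=15.19, C_total=8.00, V=1.90; Q2=9.49, Q4=5.70; dissipated=0.381
Final charges: Q1=6.40, Q2=9.49, Q3=19.00, Q4=5.70, Q5=6.41

Answer: 9.49 μC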